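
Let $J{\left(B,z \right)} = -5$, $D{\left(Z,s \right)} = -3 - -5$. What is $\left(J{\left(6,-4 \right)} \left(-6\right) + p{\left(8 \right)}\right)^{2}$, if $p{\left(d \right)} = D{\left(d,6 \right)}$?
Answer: $1024$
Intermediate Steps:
$D{\left(Z,s \right)} = 2$ ($D{\left(Z,s \right)} = -3 + 5 = 2$)
$p{\left(d \right)} = 2$
$\left(J{\left(6,-4 \right)} \left(-6\right) + p{\left(8 \right)}\right)^{2} = \left(\left(-5\right) \left(-6\right) + 2\right)^{2} = \left(30 + 2\right)^{2} = 32^{2} = 1024$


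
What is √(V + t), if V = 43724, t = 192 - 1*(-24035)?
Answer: √67951 ≈ 260.67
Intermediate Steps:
t = 24227 (t = 192 + 24035 = 24227)
√(V + t) = √(43724 + 24227) = √67951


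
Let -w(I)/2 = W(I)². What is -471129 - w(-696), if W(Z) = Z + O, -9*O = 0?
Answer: 497703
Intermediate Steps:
O = 0 (O = -⅑*0 = 0)
W(Z) = Z (W(Z) = Z + 0 = Z)
w(I) = -2*I²
-471129 - w(-696) = -471129 - (-2)*(-696)² = -471129 - (-2)*484416 = -471129 - 1*(-968832) = -471129 + 968832 = 497703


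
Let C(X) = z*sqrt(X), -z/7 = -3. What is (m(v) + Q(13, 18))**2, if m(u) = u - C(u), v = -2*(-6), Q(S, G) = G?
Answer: 6192 - 2520*sqrt(3) ≈ 1827.2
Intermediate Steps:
z = 21 (z = -7*(-3) = 21)
C(X) = 21*sqrt(X)
v = 12
m(u) = u - 21*sqrt(u)
(m(v) + Q(13, 18))**2 = ((12 - 42*sqrt(3)) + 18)**2 = (30 - 42*sqrt(3))**2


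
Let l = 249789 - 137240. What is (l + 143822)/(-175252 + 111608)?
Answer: -256371/63644 ≈ -4.0282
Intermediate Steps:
l = 112549
(l + 143822)/(-175252 + 111608) = (112549 + 143822)/(-175252 + 111608) = 256371/(-63644) = 256371*(-1/63644) = -256371/63644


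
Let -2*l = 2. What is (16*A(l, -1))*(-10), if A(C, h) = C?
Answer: 160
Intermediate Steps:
l = -1 (l = -½*2 = -1)
(16*A(l, -1))*(-10) = (16*(-1))*(-10) = -16*(-10) = 160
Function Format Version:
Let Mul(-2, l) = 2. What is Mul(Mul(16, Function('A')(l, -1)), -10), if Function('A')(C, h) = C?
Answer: 160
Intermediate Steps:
l = -1 (l = Mul(Rational(-1, 2), 2) = -1)
Mul(Mul(16, Function('A')(l, -1)), -10) = Mul(Mul(16, -1), -10) = Mul(-16, -10) = 160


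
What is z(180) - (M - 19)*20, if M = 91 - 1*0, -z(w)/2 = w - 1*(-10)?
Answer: -1820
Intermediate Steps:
z(w) = -20 - 2*w (z(w) = -2*(w - 1*(-10)) = -2*(w + 10) = -2*(10 + w) = -20 - 2*w)
M = 91 (M = 91 + 0 = 91)
z(180) - (M - 19)*20 = (-20 - 2*180) - (91 - 19)*20 = (-20 - 360) - 72*20 = -380 - 1*1440 = -380 - 1440 = -1820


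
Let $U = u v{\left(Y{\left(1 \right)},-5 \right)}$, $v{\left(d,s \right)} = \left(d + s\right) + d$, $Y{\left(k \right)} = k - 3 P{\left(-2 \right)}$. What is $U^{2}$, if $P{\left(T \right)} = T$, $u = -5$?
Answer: $2025$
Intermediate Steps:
$Y{\left(k \right)} = 6 + k$ ($Y{\left(k \right)} = k - -6 = k + 6 = 6 + k$)
$v{\left(d,s \right)} = s + 2 d$
$U = -45$ ($U = - 5 \left(-5 + 2 \left(6 + 1\right)\right) = - 5 \left(-5 + 2 \cdot 7\right) = - 5 \left(-5 + 14\right) = \left(-5\right) 9 = -45$)
$U^{2} = \left(-45\right)^{2} = 2025$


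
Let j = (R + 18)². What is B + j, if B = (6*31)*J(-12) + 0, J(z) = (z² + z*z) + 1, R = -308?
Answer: 137854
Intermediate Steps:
J(z) = 1 + 2*z² (J(z) = (z² + z²) + 1 = 2*z² + 1 = 1 + 2*z²)
j = 84100 (j = (-308 + 18)² = (-290)² = 84100)
B = 53754 (B = (6*31)*(1 + 2*(-12)²) + 0 = 186*(1 + 2*144) + 0 = 186*(1 + 288) + 0 = 186*289 + 0 = 53754 + 0 = 53754)
B + j = 53754 + 84100 = 137854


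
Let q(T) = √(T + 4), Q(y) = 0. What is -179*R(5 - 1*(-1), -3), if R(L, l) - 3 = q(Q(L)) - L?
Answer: 179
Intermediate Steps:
q(T) = √(4 + T)
R(L, l) = 5 - L (R(L, l) = 3 + (√(4 + 0) - L) = 3 + (√4 - L) = 3 + (2 - L) = 5 - L)
-179*R(5 - 1*(-1), -3) = -179*(5 - (5 - 1*(-1))) = -179*(5 - (5 + 1)) = -179*(5 - 1*6) = -179*(5 - 6) = -179*(-1) = 179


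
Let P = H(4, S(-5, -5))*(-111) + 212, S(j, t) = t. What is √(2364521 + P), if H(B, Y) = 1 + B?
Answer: √2364178 ≈ 1537.6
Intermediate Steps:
P = -343 (P = (1 + 4)*(-111) + 212 = 5*(-111) + 212 = -555 + 212 = -343)
√(2364521 + P) = √(2364521 - 343) = √2364178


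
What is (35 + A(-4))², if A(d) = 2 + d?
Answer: 1089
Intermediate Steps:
(35 + A(-4))² = (35 + (2 - 4))² = (35 - 2)² = 33² = 1089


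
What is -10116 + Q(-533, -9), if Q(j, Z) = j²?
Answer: 273973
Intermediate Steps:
-10116 + Q(-533, -9) = -10116 + (-533)² = -10116 + 284089 = 273973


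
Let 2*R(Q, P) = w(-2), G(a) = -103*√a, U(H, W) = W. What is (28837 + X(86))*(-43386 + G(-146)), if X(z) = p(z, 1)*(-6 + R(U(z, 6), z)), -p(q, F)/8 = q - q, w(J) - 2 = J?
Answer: -1251122082 - 2970211*I*√146 ≈ -1.2511e+9 - 3.5889e+7*I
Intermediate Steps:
w(J) = 2 + J
R(Q, P) = 0 (R(Q, P) = (2 - 2)/2 = (½)*0 = 0)
p(q, F) = 0 (p(q, F) = -8*(q - q) = -8*0 = 0)
X(z) = 0 (X(z) = 0*(-6 + 0) = 0*(-6) = 0)
(28837 + X(86))*(-43386 + G(-146)) = (28837 + 0)*(-43386 - 103*I*√146) = 28837*(-43386 - 103*I*√146) = -1251122082 - 2970211*I*√146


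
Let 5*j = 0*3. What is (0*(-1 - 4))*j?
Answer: 0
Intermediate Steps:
j = 0 (j = (0*3)/5 = (1/5)*0 = 0)
(0*(-1 - 4))*j = (0*(-1 - 4))*0 = (0*(-5))*0 = 0*0 = 0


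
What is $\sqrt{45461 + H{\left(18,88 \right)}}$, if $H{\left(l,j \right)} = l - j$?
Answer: $\sqrt{45391} \approx 213.05$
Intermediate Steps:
$\sqrt{45461 + H{\left(18,88 \right)}} = \sqrt{45461 + \left(18 - 88\right)} = \sqrt{45461 - 70} = \sqrt{45391}$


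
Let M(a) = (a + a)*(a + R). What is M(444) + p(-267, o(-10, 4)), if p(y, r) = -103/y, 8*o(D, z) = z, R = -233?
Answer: 50027359/267 ≈ 1.8737e+5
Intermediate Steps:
o(D, z) = z/8
M(a) = 2*a*(-233 + a) (M(a) = (a + a)*(a - 233) = (2*a)*(-233 + a) = 2*a*(-233 + a))
M(444) + p(-267, o(-10, 4)) = 2*444*(-233 + 444) - 103/(-267) = 2*444*211 - 103*(-1/267) = 187368 + 103/267 = 50027359/267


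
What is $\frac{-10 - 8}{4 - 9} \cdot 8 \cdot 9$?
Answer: $\frac{1296}{5} \approx 259.2$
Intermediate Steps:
$\frac{-10 - 8}{4 - 9} \cdot 8 \cdot 9 = - \frac{18}{-5} \cdot 8 \cdot 9 = \left(-18\right) \left(- \frac{1}{5}\right) 8 \cdot 9 = \frac{18}{5} \cdot 8 \cdot 9 = \frac{144}{5} \cdot 9 = \frac{1296}{5}$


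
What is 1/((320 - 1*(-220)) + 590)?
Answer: 1/1130 ≈ 0.00088496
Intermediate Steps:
1/((320 - 1*(-220)) + 590) = 1/((320 + 220) + 590) = 1/(540 + 590) = 1/1130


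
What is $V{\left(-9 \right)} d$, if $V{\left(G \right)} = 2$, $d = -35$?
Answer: $-70$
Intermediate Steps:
$V{\left(-9 \right)} d = 2 \left(-35\right) = -70$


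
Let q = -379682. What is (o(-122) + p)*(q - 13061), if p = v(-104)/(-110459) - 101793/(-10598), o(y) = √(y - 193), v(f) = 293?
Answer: -4414764276911339/1170644482 - 1178229*I*√35 ≈ -3.7712e+6 - 6.9705e+6*I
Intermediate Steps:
o(y) = √(-193 + y)
p = 11240847773/1170644482 (p = 293/(-110459) - 101793/(-10598) = 293*(-1/110459) - 101793*(-1/10598) = -293/110459 + 101793/10598 = 11240847773/1170644482 ≈ 9.6023)
(o(-122) + p)*(q - 13061) = (√(-193 - 122) + 11240847773/1170644482)*(-379682 - 13061) = (√(-315) + 11240847773/1170644482)*(-392743) = (3*I*√35 + 11240847773/1170644482)*(-392743) = (11240847773/1170644482 + 3*I*√35)*(-392743) = -4414764276911339/1170644482 - 1178229*I*√35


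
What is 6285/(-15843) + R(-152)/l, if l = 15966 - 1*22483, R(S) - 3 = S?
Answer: -12866246/34416277 ≈ -0.37384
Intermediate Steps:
R(S) = 3 + S
l = -6517 (l = 15966 - 22483 = -6517)
6285/(-15843) + R(-152)/l = 6285/(-15843) + (3 - 152)/(-6517) = 6285*(-1/15843) - 149*(-1/6517) = -2095/5281 + 149/6517 = -12866246/34416277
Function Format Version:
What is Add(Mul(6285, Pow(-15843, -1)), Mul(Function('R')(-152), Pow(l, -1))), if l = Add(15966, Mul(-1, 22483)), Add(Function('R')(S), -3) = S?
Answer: Rational(-12866246, 34416277) ≈ -0.37384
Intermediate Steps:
Function('R')(S) = Add(3, S)
l = -6517 (l = Add(15966, -22483) = -6517)
Add(Mul(6285, Pow(-15843, -1)), Mul(Function('R')(-152), Pow(l, -1))) = Add(Mul(6285, Pow(-15843, -1)), Mul(Add(3, -152), Pow(-6517, -1))) = Add(Mul(6285, Rational(-1, 15843)), Mul(-149, Rational(-1, 6517))) = Add(Rational(-2095, 5281), Rational(149, 6517)) = Rational(-12866246, 34416277)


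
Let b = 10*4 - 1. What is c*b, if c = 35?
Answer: 1365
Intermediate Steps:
b = 39 (b = 40 - 1 = 39)
c*b = 35*39 = 1365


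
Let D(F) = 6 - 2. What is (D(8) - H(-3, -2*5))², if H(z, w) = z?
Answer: 49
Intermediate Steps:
D(F) = 4
(D(8) - H(-3, -2*5))² = (4 - 1*(-3))² = (4 + 3)² = 7² = 49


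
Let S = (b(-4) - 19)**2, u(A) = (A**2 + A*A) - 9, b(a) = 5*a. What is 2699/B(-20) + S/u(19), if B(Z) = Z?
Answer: -1893967/14260 ≈ -132.82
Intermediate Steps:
u(A) = -9 + 2*A**2 (u(A) = (A**2 + A**2) - 9 = 2*A**2 - 9 = -9 + 2*A**2)
S = 1521 (S = (5*(-4) - 19)**2 = (-20 - 19)**2 = (-39)**2 = 1521)
2699/B(-20) + S/u(19) = 2699/(-20) + 1521/(-9 + 2*19**2) = 2699*(-1/20) + 1521/(-9 + 2*361) = -2699/20 + 1521/(-9 + 722) = -2699/20 + 1521/713 = -1893967/14260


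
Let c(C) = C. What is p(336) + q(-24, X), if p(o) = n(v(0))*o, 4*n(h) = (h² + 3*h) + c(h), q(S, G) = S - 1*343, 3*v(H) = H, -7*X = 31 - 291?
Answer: -367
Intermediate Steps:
X = 260/7 (X = -(31 - 291)/7 = -⅐*(-260) = 260/7 ≈ 37.143)
v(H) = H/3
q(S, G) = -343 + S (q(S, G) = S - 343 = -343 + S)
n(h) = h + h²/4 (n(h) = ((h² + 3*h) + h)/4 = (h² + 4*h)/4 = h + h²/4)
p(o) = 0 (p(o) = (((⅓)*0)*(4 + (⅓)*0)/4)*o = ((¼)*0*(4 + 0))*o = ((¼)*0*4)*o = 0*o = 0)
p(336) + q(-24, X) = 0 + (-343 - 24) = 0 - 367 = -367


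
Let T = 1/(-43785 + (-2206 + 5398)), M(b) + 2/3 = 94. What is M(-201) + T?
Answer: 1262893/13531 ≈ 93.333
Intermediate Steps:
M(b) = 280/3 (M(b) = -⅔ + 94 = 280/3)
T = -1/40593 (T = 1/(-43785 + 3192) = 1/(-40593) = -1/40593 ≈ -2.4635e-5)
M(-201) + T = 280/3 - 1/40593 = 1262893/13531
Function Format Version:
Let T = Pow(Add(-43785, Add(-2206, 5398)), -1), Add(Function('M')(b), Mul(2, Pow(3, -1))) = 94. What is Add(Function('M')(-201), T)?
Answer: Rational(1262893, 13531) ≈ 93.333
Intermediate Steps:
Function('M')(b) = Rational(280, 3) (Function('M')(b) = Add(Rational(-2, 3), 94) = Rational(280, 3))
T = Rational(-1, 40593) (T = Pow(Add(-43785, 3192), -1) = Pow(-40593, -1) = Rational(-1, 40593) ≈ -2.4635e-5)
Add(Function('M')(-201), T) = Add(Rational(280, 3), Rational(-1, 40593)) = Rational(1262893, 13531)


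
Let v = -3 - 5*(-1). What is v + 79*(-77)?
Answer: -6081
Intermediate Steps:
v = 2 (v = -3 + 5 = 2)
v + 79*(-77) = 2 + 79*(-77) = 2 - 6083 = -6081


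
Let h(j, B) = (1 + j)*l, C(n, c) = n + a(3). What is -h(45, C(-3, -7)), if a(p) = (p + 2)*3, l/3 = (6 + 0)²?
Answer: -4968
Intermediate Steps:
l = 108 (l = 3*(6 + 0)² = 3*6² = 3*36 = 108)
a(p) = 6 + 3*p (a(p) = (2 + p)*3 = 6 + 3*p)
C(n, c) = 15 + n (C(n, c) = n + (6 + 3*3) = n + (6 + 9) = n + 15 = 15 + n)
h(j, B) = 108 + 108*j (h(j, B) = (1 + j)*108 = 108 + 108*j)
-h(45, C(-3, -7)) = -(108 + 108*45) = -(108 + 4860) = -1*4968 = -4968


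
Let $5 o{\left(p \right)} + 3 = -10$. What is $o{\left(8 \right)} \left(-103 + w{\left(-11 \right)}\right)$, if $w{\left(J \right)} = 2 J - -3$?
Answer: $\frac{1586}{5} \approx 317.2$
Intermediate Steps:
$w{\left(J \right)} = 3 + 2 J$ ($w{\left(J \right)} = 2 J + 3 = 3 + 2 J$)
$o{\left(p \right)} = - \frac{13}{5}$ ($o{\left(p \right)} = - \frac{3}{5} + \frac{1}{5} \left(-10\right) = - \frac{3}{5} - 2 = - \frac{13}{5}$)
$o{\left(8 \right)} \left(-103 + w{\left(-11 \right)}\right) = - \frac{13 \left(-103 + \left(3 + 2 \left(-11\right)\right)\right)}{5} = - \frac{13 \left(-103 + \left(3 - 22\right)\right)}{5} = - \frac{13 \left(-103 - 19\right)}{5} = \left(- \frac{13}{5}\right) \left(-122\right) = \frac{1586}{5}$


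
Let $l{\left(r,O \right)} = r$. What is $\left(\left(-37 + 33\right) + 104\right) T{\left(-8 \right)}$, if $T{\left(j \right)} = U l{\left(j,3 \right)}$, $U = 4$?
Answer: $-3200$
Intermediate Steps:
$T{\left(j \right)} = 4 j$
$\left(\left(-37 + 33\right) + 104\right) T{\left(-8 \right)} = \left(\left(-37 + 33\right) + 104\right) 4 \left(-8\right) = \left(-4 + 104\right) \left(-32\right) = 100 \left(-32\right) = -3200$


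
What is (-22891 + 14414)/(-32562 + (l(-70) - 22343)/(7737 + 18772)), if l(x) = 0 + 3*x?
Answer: 224716793/863208611 ≈ 0.26033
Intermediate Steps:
l(x) = 3*x
(-22891 + 14414)/(-32562 + (l(-70) - 22343)/(7737 + 18772)) = (-22891 + 14414)/(-32562 + (3*(-70) - 22343)/(7737 + 18772)) = -8477/(-32562 + (-210 - 22343)/26509) = -8477/(-32562 - 22553*1/26509) = -8477/(-32562 - 22553/26509) = -8477/(-863208611/26509) = -8477*(-26509/863208611) = 224716793/863208611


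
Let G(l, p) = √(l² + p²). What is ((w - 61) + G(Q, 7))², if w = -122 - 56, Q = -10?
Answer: (239 - √149)² ≈ 51435.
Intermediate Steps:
w = -178
((w - 61) + G(Q, 7))² = ((-178 - 61) + √((-10)² + 7²))² = (-239 + √(100 + 49))² = (-239 + √149)²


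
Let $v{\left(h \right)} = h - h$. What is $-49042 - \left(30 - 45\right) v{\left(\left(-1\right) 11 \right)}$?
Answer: $-49042$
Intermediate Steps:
$v{\left(h \right)} = 0$
$-49042 - \left(30 - 45\right) v{\left(\left(-1\right) 11 \right)} = -49042 - \left(30 - 45\right) 0 = -49042 - \left(-15\right) 0 = -49042 - 0 = -49042 + 0 = -49042$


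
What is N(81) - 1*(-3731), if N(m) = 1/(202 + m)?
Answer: 1055874/283 ≈ 3731.0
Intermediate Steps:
N(81) - 1*(-3731) = 1/(202 + 81) - 1*(-3731) = 1/283 + 3731 = 1055874/283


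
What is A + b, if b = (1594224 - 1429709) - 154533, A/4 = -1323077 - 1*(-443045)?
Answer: -3510146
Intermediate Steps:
A = -3520128 (A = 4*(-1323077 - 1*(-443045)) = 4*(-1323077 + 443045) = 4*(-880032) = -3520128)
b = 9982 (b = 164515 - 154533 = 9982)
A + b = -3520128 + 9982 = -3510146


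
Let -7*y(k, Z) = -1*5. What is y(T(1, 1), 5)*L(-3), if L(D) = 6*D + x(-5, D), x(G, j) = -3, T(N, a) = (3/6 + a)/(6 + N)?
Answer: -15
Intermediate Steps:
T(N, a) = (½ + a)/(6 + N) (T(N, a) = (3*(⅙) + a)/(6 + N) = (½ + a)/(6 + N))
L(D) = -3 + 6*D (L(D) = 6*D - 3 = -3 + 6*D)
y(k, Z) = 5/7 (y(k, Z) = -(-1)*5/7 = -⅐*(-5) = 5/7)
y(T(1, 1), 5)*L(-3) = 5*(-3 + 6*(-3))/7 = 5*(-3 - 18)/7 = (5/7)*(-21) = -15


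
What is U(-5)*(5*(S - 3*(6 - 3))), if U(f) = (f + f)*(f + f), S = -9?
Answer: -9000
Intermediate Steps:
U(f) = 4*f**2 (U(f) = (2*f)*(2*f) = 4*f**2)
U(-5)*(5*(S - 3*(6 - 3))) = (4*(-5)**2)*(5*(-9 - 3*(6 - 3))) = (4*25)*(5*(-9 - 3*3)) = 100*(5*(-9 - 9)) = 100*(5*(-18)) = 100*(-90) = -9000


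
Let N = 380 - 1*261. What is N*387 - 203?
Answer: 45850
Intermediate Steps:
N = 119 (N = 380 - 261 = 119)
N*387 - 203 = 119*387 - 203 = 46053 - 203 = 45850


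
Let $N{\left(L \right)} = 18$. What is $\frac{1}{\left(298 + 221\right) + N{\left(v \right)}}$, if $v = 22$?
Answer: $\frac{1}{537} \approx 0.0018622$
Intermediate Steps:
$\frac{1}{\left(298 + 221\right) + N{\left(v \right)}} = \frac{1}{\left(298 + 221\right) + 18} = \frac{1}{519 + 18} = \frac{1}{537}$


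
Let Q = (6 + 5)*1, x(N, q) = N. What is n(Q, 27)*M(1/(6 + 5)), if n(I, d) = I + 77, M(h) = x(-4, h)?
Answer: -352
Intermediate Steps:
M(h) = -4
Q = 11 (Q = 11*1 = 11)
n(I, d) = 77 + I
n(Q, 27)*M(1/(6 + 5)) = (77 + 11)*(-4) = 88*(-4) = -352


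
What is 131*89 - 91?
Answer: 11568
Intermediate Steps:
131*89 - 91 = 11659 - 91 = 11568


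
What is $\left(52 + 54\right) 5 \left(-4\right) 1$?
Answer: $-2120$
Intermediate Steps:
$\left(52 + 54\right) 5 \left(-4\right) 1 = 106 \left(\left(-20\right) 1\right) = 106 \left(-20\right) = -2120$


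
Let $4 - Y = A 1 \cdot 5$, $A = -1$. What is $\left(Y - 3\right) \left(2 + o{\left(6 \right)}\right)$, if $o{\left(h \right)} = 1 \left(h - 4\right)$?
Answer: $24$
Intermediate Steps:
$o{\left(h \right)} = -4 + h$ ($o{\left(h \right)} = 1 \left(-4 + h\right) = -4 + h$)
$Y = 9$ ($Y = 4 - \left(-1\right) 1 \cdot 5 = 4 - \left(-1\right) 5 = 4 - -5 = 4 + 5 = 9$)
$\left(Y - 3\right) \left(2 + o{\left(6 \right)}\right) = \left(9 - 3\right) \left(2 + \left(-4 + 6\right)\right) = \left(9 - 3\right) \left(2 + 2\right) = 6 \cdot 4 = 24$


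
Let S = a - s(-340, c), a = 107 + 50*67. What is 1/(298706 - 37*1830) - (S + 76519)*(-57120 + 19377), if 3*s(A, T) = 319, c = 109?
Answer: 696342253415685/230996 ≈ 3.0145e+9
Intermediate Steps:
s(A, T) = 319/3 (s(A, T) = (⅓)*319 = 319/3)
a = 3457 (a = 107 + 3350 = 3457)
S = 10052/3 (S = 3457 - 1*319/3 = 3457 - 319/3 = 10052/3 ≈ 3350.7)
1/(298706 - 37*1830) - (S + 76519)*(-57120 + 19377) = 1/(298706 - 37*1830) - (10052/3 + 76519)*(-57120 + 19377) = 1/(298706 - 67710) - 239609*(-37743)/3 = 1/230996 - 1*(-3014520829) = 1/230996 + 3014520829 = 696342253415685/230996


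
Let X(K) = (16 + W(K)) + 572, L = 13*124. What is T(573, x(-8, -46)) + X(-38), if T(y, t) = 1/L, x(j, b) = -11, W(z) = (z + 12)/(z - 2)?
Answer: 1186131/2015 ≈ 588.65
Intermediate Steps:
L = 1612
W(z) = (12 + z)/(-2 + z)
X(K) = 588 + (12 + K)/(-2 + K) (X(K) = (16 + (12 + K)/(-2 + K)) + 572 = 588 + (12 + K)/(-2 + K))
T(y, t) = 1/1612
T(573, x(-8, -46)) + X(-38) = 1/1612 + (-1164 + 589*(-38))/(-2 - 38) = 1/1612 + (-1164 - 22382)/(-40) = 1/1612 - 1/40*(-23546) = 1/1612 + 11773/20 = 1186131/2015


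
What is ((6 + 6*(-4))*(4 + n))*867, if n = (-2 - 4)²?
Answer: -624240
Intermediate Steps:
n = 36 (n = (-6)² = 36)
((6 + 6*(-4))*(4 + n))*867 = ((6 + 6*(-4))*(4 + 36))*867 = ((6 - 24)*40)*867 = -18*40*867 = -720*867 = -624240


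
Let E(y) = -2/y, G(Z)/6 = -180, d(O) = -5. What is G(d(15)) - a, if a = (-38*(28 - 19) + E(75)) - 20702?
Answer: 1497302/75 ≈ 19964.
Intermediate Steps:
G(Z) = -1080 (G(Z) = 6*(-180) = -1080)
a = -1578302/75 (a = (-38*(28 - 19) - 2/75) - 20702 = (-38*9 - 2*1/75) - 20702 = (-342 - 2/75) - 20702 = -25652/75 - 20702 = -1578302/75 ≈ -21044.)
G(d(15)) - a = -1080 - 1*(-1578302/75) = -1080 + 1578302/75 = 1497302/75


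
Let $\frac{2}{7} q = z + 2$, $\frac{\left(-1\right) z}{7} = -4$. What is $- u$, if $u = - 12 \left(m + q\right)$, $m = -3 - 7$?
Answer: $1140$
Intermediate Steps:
$z = 28$ ($z = \left(-7\right) \left(-4\right) = 28$)
$m = -10$
$q = 105$ ($q = \frac{7 \left(28 + 2\right)}{2} = \frac{7}{2} \cdot 30 = 105$)
$u = -1140$ ($u = - 12 \left(-10 + 105\right) = \left(-12\right) 95 = -1140$)
$- u = \left(-1\right) \left(-1140\right) = 1140$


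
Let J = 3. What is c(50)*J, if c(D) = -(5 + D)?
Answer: -165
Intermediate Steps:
c(D) = -5 - D
c(50)*J = (-5 - 1*50)*3 = (-5 - 50)*3 = -55*3 = -165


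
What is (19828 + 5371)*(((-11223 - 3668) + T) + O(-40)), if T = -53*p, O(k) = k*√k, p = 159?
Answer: -587590282 - 2015920*I*√10 ≈ -5.8759e+8 - 6.3749e+6*I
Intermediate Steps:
O(k) = k^(3/2)
T = -8427 (T = -53*159 = -8427)
(19828 + 5371)*(((-11223 - 3668) + T) + O(-40)) = (19828 + 5371)*(((-11223 - 3668) - 8427) + (-40)^(3/2)) = 25199*((-14891 - 8427) - 80*I*√10) = 25199*(-23318 - 80*I*√10) = -587590282 - 2015920*I*√10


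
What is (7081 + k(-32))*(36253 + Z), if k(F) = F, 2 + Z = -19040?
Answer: 121320339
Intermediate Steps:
Z = -19042 (Z = -2 - 19040 = -19042)
(7081 + k(-32))*(36253 + Z) = (7081 - 32)*(36253 - 19042) = 7049*17211 = 121320339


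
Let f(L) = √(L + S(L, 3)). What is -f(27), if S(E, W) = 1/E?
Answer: -√2190/9 ≈ -5.1997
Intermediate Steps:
f(L) = √(L + 1/L)
-f(27) = -√(27 + 1/27) = -√(730/27) = -√2190/9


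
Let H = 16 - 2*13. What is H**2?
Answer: 100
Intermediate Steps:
H = -10 (H = 16 - 26 = -10)
H**2 = (-10)**2 = 100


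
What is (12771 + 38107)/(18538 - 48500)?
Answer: -25439/14981 ≈ -1.6981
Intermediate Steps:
(12771 + 38107)/(18538 - 48500) = 50878/(-29962) = 50878*(-1/29962) = -25439/14981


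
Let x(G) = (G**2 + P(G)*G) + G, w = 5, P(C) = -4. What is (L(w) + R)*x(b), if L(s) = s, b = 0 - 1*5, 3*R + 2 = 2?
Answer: 200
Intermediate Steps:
R = 0 (R = -2/3 + (1/3)*2 = -2/3 + 2/3 = 0)
b = -5 (b = 0 - 5 = -5)
x(G) = G**2 - 3*G (x(G) = (G**2 - 4*G) + G = G**2 - 3*G)
(L(w) + R)*x(b) = (5 + 0)*(-5*(-3 - 5)) = 5*(-5*(-8)) = 5*40 = 200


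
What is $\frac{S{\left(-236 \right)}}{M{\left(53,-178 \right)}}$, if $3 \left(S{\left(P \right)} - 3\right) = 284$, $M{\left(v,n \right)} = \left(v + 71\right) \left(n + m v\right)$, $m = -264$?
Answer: $- \frac{293}{5271240} \approx -5.5585 \cdot 10^{-5}$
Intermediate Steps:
$M{\left(v,n \right)} = \left(71 + v\right) \left(n - 264 v\right)$ ($M{\left(v,n \right)} = \left(v + 71\right) \left(n - 264 v\right) = \left(71 + v\right) \left(n - 264 v\right)$)
$S{\left(P \right)} = \frac{293}{3}$ ($S{\left(P \right)} = 3 + \frac{1}{3} \cdot 284 = 3 + \frac{284}{3} = \frac{293}{3}$)
$\frac{S{\left(-236 \right)}}{M{\left(53,-178 \right)}} = \frac{293}{3 \left(\left(-18744\right) 53 - 264 \cdot 53^{2} + 71 \left(-178\right) - 9434\right)} = \frac{293}{3 \left(-993432 - 741576 - 12638 - 9434\right)} = \frac{293}{3 \left(-1757080\right)} = \frac{293}{3} \left(- \frac{1}{1757080}\right) = - \frac{293}{5271240}$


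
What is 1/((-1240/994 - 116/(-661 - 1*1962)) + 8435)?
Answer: 1303631/10994558877 ≈ 0.00011857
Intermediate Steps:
1/((-1240/994 - 116/(-661 - 1*1962)) + 8435) = 1/((-1240*1/994 - 116/(-661 - 1962)) + 8435) = 1/((-620/497 - 116/(-2623)) + 8435) = 1/((-620/497 - 116*(-1/2623)) + 8435) = 1/((-620/497 + 116/2623) + 8435) = 1/(-1568608/1303631 + 8435) = 1/(10994558877/1303631) = 1303631/10994558877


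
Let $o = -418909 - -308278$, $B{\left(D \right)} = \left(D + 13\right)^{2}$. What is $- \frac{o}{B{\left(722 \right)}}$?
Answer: $\frac{36877}{180075} \approx 0.20479$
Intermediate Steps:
$B{\left(D \right)} = \left(13 + D\right)^{2}$
$o = -110631$ ($o = -418909 + 308278 = -110631$)
$- \frac{o}{B{\left(722 \right)}} = - \frac{-110631}{\left(13 + 722\right)^{2}} = - \frac{-110631}{735^{2}} = - \frac{-110631}{540225} = \left(-1\right) \left(- \frac{36877}{180075}\right) = \frac{36877}{180075}$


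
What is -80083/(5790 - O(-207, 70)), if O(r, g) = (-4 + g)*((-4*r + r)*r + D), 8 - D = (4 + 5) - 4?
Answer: -80083/8489694 ≈ -0.0094330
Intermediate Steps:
D = 3 (D = 8 - ((4 + 5) - 4) = 8 - (9 - 4) = 8 - 1*5 = 8 - 5 = 3)
O(r, g) = (-4 + g)*(3 - 3*r**2) (O(r, g) = (-4 + g)*((-4*r + r)*r + 3) = (-4 + g)*((-3*r)*r + 3) = (-4 + g)*(-3*r**2 + 3) = (-4 + g)*(3 - 3*r**2))
-80083/(5790 - O(-207, 70)) = -80083/(5790 - (-12 + 3*70 + 12*(-207)**2 - 3*70*(-207)**2)) = -80083/(5790 - (-12 + 210 + 12*42849 - 3*70*42849)) = -80083/(5790 - (-12 + 210 + 514188 - 8998290)) = -80083/(5790 - 1*(-8483904)) = -80083/(5790 + 8483904) = -80083/8489694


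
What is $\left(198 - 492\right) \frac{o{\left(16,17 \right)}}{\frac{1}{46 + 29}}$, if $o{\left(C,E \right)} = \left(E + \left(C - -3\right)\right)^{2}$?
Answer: $-28576800$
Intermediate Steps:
$o{\left(C,E \right)} = \left(3 + C + E\right)^{2}$ ($o{\left(C,E \right)} = \left(E + \left(C + 3\right)\right)^{2} = \left(E + \left(3 + C\right)\right)^{2} = \left(3 + C + E\right)^{2}$)
$\left(198 - 492\right) \frac{o{\left(16,17 \right)}}{\frac{1}{46 + 29}} = \left(198 - 492\right) \frac{\left(3 + 16 + 17\right)^{2}}{\frac{1}{46 + 29}} = - 294 \frac{36^{2}}{\frac{1}{75}} = - 294 \cdot 1296 \frac{1}{\frac{1}{75}} = - 294 \cdot 1296 \cdot 75 = \left(-294\right) 97200 = -28576800$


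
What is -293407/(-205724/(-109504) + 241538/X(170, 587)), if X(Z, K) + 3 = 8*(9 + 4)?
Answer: -811263313232/6617538819 ≈ -122.59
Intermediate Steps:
X(Z, K) = 101 (X(Z, K) = -3 + 8*(9 + 4) = -3 + 8*13 = -3 + 104 = 101)
-293407/(-205724/(-109504) + 241538/X(170, 587)) = -293407/(-205724/(-109504) + 241538/101) = -293407/(-205724*(-1/109504) + 241538*(1/101)) = -293407/(51431/27376 + 241538/101) = -293407/6617538819/2764976 = -293407*2764976/6617538819 = -811263313232/6617538819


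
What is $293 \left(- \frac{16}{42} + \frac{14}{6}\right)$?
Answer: $\frac{12013}{21} \approx 572.05$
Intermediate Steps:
$293 \left(- \frac{16}{42} + \frac{14}{6}\right) = 293 \left(\left(-16\right) \frac{1}{42} + 14 \cdot \frac{1}{6}\right) = 293 \left(- \frac{8}{21} + \frac{7}{3}\right) = 293 \cdot \frac{41}{21} = \frac{12013}{21}$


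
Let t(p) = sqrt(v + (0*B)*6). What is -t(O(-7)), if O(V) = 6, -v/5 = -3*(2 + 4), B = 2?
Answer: -3*sqrt(10) ≈ -9.4868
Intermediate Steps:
v = 90 (v = -(-15)*(2 + 4) = -(-15)*6 = -5*(-18) = 90)
t(p) = 3*sqrt(10) (t(p) = sqrt(90 + (0*2)*6) = sqrt(90 + 0*6) = sqrt(90 + 0) = sqrt(90) = 3*sqrt(10))
-t(O(-7)) = -3*sqrt(10)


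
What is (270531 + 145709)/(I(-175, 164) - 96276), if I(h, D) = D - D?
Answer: -104060/24069 ≈ -4.3234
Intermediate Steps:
I(h, D) = 0
(270531 + 145709)/(I(-175, 164) - 96276) = (270531 + 145709)/(0 - 96276) = 416240/(-96276) = 416240*(-1/96276) = -104060/24069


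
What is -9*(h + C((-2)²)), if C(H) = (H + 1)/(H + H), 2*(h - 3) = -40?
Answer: 1179/8 ≈ 147.38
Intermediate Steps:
h = -17 (h = 3 + (½)*(-40) = 3 - 20 = -17)
C(H) = (1 + H)/(2*H) (C(H) = (1 + H)/((2*H)) = (1 + H)*(1/(2*H)) = (1 + H)/(2*H))
-9*(h + C((-2)²)) = -9*(-17 + (1 + (-2)²)/(2*((-2)²))) = -9*(-17 + (½)*(1 + 4)/4) = -9*(-17 + (½)*(¼)*5) = -9*(-17 + 5/8) = -9*(-131/8) = 1179/8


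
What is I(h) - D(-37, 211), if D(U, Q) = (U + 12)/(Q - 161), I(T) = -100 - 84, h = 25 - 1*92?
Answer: -367/2 ≈ -183.50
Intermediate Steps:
h = -67 (h = 25 - 92 = -67)
I(T) = -184
D(U, Q) = (12 + U)/(-161 + Q)
I(h) - D(-37, 211) = -184 - (12 - 37)/(-161 + 211) = -184 - (-25)/50 = -184 - 1*(-1/2) = -184 + 1/2 = -367/2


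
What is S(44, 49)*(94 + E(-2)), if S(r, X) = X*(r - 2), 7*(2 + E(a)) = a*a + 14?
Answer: 194628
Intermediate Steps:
E(a) = a²/7 (E(a) = -2 + (a*a + 14)/7 = -2 + (a² + 14)/7 = -2 + (14 + a²)/7 = -2 + (2 + a²/7) = a²/7)
S(r, X) = X*(-2 + r)
S(44, 49)*(94 + E(-2)) = (49*(-2 + 44))*(94 + (⅐)*(-2)²) = (49*42)*(94 + (⅐)*4) = 2058*(94 + 4/7) = 2058*(662/7) = 194628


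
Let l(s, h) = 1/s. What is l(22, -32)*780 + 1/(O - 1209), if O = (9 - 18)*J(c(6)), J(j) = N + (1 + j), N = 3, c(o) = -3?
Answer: 475009/13398 ≈ 35.454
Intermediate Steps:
J(j) = 4 + j (J(j) = 3 + (1 + j) = 4 + j)
O = -9 (O = (9 - 18)*(4 - 3) = -9*1 = -9)
l(22, -32)*780 + 1/(O - 1209) = 780/22 + 1/(-9 - 1209) = (1/22)*780 + 1/(-1218) = 390/11 - 1/1218 = 475009/13398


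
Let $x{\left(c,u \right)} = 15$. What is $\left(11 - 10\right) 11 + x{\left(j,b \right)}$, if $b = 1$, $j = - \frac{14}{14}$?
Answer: $26$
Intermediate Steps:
$j = -1$ ($j = \left(-14\right) \frac{1}{14} = -1$)
$\left(11 - 10\right) 11 + x{\left(j,b \right)} = \left(11 - 10\right) 11 + 15 = 1 \cdot 11 + 15 = 11 + 15 = 26$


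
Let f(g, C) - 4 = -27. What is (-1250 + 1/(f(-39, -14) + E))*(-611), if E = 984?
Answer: 733963139/961 ≈ 7.6375e+5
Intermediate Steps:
f(g, C) = -23 (f(g, C) = 4 - 27 = -23)
(-1250 + 1/(f(-39, -14) + E))*(-611) = (-1250 + 1/(-23 + 984))*(-611) = (-1250 + 1/961)*(-611) = -1201249/961*(-611) = 733963139/961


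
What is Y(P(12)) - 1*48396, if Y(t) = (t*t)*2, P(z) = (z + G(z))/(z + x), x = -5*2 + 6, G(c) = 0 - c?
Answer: -48396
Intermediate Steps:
G(c) = -c
x = -4 (x = -10 + 6 = -4)
P(z) = 0 (P(z) = (z - z)/(z - 4) = 0/(-4 + z) = 0)
Y(t) = 2*t² (Y(t) = t²*2 = 2*t²)
Y(P(12)) - 1*48396 = 2*0² - 1*48396 = 2*0 - 48396 = 0 - 48396 = -48396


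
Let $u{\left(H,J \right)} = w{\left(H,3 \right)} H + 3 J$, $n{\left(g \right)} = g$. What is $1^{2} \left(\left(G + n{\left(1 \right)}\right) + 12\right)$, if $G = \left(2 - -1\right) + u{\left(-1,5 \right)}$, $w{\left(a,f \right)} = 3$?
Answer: $28$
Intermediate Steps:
$u{\left(H,J \right)} = 3 H + 3 J$
$G = 15$ ($G = \left(2 - -1\right) + \left(3 \left(-1\right) + 3 \cdot 5\right) = \left(2 + 1\right) + \left(-3 + 15\right) = 3 + 12 = 15$)
$1^{2} \left(\left(G + n{\left(1 \right)}\right) + 12\right) = 1^{2} \left(\left(15 + 1\right) + 12\right) = 1 \left(16 + 12\right) = 1 \cdot 28 = 28$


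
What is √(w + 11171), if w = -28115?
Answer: 4*I*√1059 ≈ 130.17*I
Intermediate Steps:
√(w + 11171) = √(-28115 + 11171) = √(-16944) = 4*I*√1059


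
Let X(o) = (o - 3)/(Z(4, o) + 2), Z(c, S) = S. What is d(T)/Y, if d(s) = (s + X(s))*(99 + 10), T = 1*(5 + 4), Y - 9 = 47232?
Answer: 3815/173217 ≈ 0.022024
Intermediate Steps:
Y = 47241 (Y = 9 + 47232 = 47241)
T = 9 (T = 1*9 = 9)
X(o) = (-3 + o)/(2 + o) (X(o) = (o - 3)/(o + 2) = (-3 + o)/(2 + o))
d(s) = 109*s + 109*(-3 + s)/(2 + s) (d(s) = (s + (-3 + s)/(2 + s))*(99 + 10) = (s + (-3 + s)/(2 + s))*109 = 109*s + 109*(-3 + s)/(2 + s))
d(T)/Y = (109*(-3 + 9² + 3*9)/(2 + 9))/47241 = (109*(-3 + 81 + 27)/11)*(1/47241) = (109*(1/11)*105)*(1/47241) = (11445/11)*(1/47241) = 3815/173217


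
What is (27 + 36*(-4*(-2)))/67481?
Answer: 315/67481 ≈ 0.0046680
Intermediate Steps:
(27 + 36*(-4*(-2)))/67481 = (27 + 36*8)*(1/67481) = (27 + 288)*(1/67481) = 315*(1/67481) = 315/67481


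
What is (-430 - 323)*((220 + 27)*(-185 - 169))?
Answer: 65840814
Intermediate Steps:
(-430 - 323)*((220 + 27)*(-185 - 169)) = -185991*(-354) = -753*(-87438) = 65840814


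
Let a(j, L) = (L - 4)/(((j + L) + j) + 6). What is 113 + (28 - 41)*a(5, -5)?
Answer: 1360/11 ≈ 123.64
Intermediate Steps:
a(j, L) = (-4 + L)/(6 + L + 2*j) (a(j, L) = (-4 + L)/(((L + j) + j) + 6) = (-4 + L)/((L + 2*j) + 6) = (-4 + L)/(6 + L + 2*j))
113 + (28 - 41)*a(5, -5) = 113 + (28 - 41)*((-4 - 5)/(6 - 5 + 2*5)) = 113 - 13*(-9)/(6 - 5 + 10) = 113 - 13*(-9)/11 = 113 - 13*(-9/11) = 113 + 117/11 = 1360/11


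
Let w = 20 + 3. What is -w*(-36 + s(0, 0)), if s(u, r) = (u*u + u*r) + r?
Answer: 828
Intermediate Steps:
s(u, r) = r + u² + r*u (s(u, r) = (u² + r*u) + r = r + u² + r*u)
w = 23
-w*(-36 + s(0, 0)) = -23*(-36 + (0 + 0² + 0*0)) = -23*(-36 + (0 + 0 + 0)) = -23*(-36 + 0) = -23*(-36) = -1*(-828) = 828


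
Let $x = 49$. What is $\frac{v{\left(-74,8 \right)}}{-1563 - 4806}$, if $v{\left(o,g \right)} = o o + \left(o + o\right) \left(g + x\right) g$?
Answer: $\frac{62012}{6369} \approx 9.7365$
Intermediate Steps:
$v{\left(o,g \right)} = o^{2} + 2 g o \left(49 + g\right)$ ($v{\left(o,g \right)} = o o + \left(o + o\right) \left(g + 49\right) g = o^{2} + 2 o \left(49 + g\right) g = o^{2} + 2 g o \left(49 + g\right)$)
$\frac{v{\left(-74,8 \right)}}{-1563 - 4806} = \frac{\left(-74\right) \left(-74 + 2 \cdot 8^{2} + 98 \cdot 8\right)}{-1563 - 4806} = \frac{\left(-74\right) \left(-74 + 2 \cdot 64 + 784\right)}{-1563 - 4806} = \frac{\left(-74\right) \left(-74 + 128 + 784\right)}{-6369} = \left(-74\right) 838 \left(- \frac{1}{6369}\right) = \left(-62012\right) \left(- \frac{1}{6369}\right) = \frac{62012}{6369}$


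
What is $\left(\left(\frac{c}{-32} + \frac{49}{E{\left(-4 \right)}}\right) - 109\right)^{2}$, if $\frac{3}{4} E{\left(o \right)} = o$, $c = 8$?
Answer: $\frac{3591025}{256} \approx 14027.0$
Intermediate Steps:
$E{\left(o \right)} = \frac{4 o}{3}$
$\left(\left(\frac{c}{-32} + \frac{49}{E{\left(-4 \right)}}\right) - 109\right)^{2} = \left(\left(\frac{8}{-32} + \frac{49}{\frac{4}{3} \left(-4\right)}\right) - 109\right)^{2} = \left(\left(8 \left(- \frac{1}{32}\right) + \frac{49}{- \frac{16}{3}}\right) - 109\right)^{2} = \left(\left(- \frac{1}{4} + 49 \left(- \frac{3}{16}\right)\right) - 109\right)^{2} = \left(\left(- \frac{1}{4} - \frac{147}{16}\right) - 109\right)^{2} = \left(- \frac{151}{16} - 109\right)^{2} = \left(- \frac{1895}{16}\right)^{2} = \frac{3591025}{256}$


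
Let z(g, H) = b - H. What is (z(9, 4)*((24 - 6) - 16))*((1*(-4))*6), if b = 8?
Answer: -192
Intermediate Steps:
z(g, H) = 8 - H
(z(9, 4)*((24 - 6) - 16))*((1*(-4))*6) = ((8 - 1*4)*((24 - 6) - 16))*((1*(-4))*6) = ((8 - 4)*(18 - 16))*(-4*6) = (4*2)*(-24) = 8*(-24) = -192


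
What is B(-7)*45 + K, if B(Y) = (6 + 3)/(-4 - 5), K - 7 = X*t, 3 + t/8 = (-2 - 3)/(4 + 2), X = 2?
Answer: -298/3 ≈ -99.333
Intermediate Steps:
t = -92/3 (t = -24 + 8*((-2 - 3)/(4 + 2)) = -24 + 8*(-5/6) = -24 + 8*(-5*⅙) = -24 + 8*(-⅚) = -24 - 20/3 = -92/3 ≈ -30.667)
K = -163/3 (K = 7 + 2*(-92/3) = 7 - 184/3 = -163/3 ≈ -54.333)
B(Y) = -1 (B(Y) = 9/(-9) = 9*(-⅑) = -1)
B(-7)*45 + K = -1*45 - 163/3 = -45 - 163/3 = -298/3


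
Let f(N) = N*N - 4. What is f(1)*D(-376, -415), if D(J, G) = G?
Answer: 1245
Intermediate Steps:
f(N) = -4 + N² (f(N) = N² - 4 = -4 + N²)
f(1)*D(-376, -415) = (-4 + 1²)*(-415) = (-4 + 1)*(-415) = -3*(-415) = 1245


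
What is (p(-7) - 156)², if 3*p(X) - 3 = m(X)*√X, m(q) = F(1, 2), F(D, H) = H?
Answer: 216197/9 - 620*I*√7/3 ≈ 24022.0 - 546.79*I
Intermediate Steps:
m(q) = 2
p(X) = 1 + 2*√X/3 (p(X) = 1 + (2*√X)/3 = 1 + 2*√X/3)
(p(-7) - 156)² = ((1 + 2*√(-7)/3) - 156)² = ((1 + 2*(I*√7)/3) - 156)² = ((1 + 2*I*√7/3) - 156)² = (-155 + 2*I*√7/3)²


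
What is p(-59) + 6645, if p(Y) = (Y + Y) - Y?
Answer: 6586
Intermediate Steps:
p(Y) = Y (p(Y) = 2*Y - Y = Y)
p(-59) + 6645 = -59 + 6645 = 6586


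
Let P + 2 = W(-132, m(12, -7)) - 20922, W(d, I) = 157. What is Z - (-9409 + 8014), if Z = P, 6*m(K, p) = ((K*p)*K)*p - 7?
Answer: -19372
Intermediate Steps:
m(K, p) = -7/6 + K**2*p**2/6 (m(K, p) = (((K*p)*K)*p - 7)/6 = ((p*K**2)*p - 7)/6 = (K**2*p**2 - 7)/6 = (-7 + K**2*p**2)/6 = -7/6 + K**2*p**2/6)
P = -20767 (P = -2 + (157 - 20922) = -2 - 20765 = -20767)
Z = -20767
Z - (-9409 + 8014) = -20767 - (-9409 + 8014) = -20767 - 1*(-1395) = -20767 + 1395 = -19372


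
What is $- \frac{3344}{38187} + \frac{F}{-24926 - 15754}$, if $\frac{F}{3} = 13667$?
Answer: $- \frac{189082123}{172605240} \approx -1.0955$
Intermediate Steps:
$F = 41001$ ($F = 3 \cdot 13667 = 41001$)
$- \frac{3344}{38187} + \frac{F}{-24926 - 15754} = - \frac{3344}{38187} + \frac{41001}{-24926 - 15754} = \left(-3344\right) \frac{1}{38187} + \frac{41001}{-40680} = - \frac{3344}{38187} + 41001 \left(- \frac{1}{40680}\right) = - \frac{3344}{38187} - \frac{13667}{13560} = - \frac{189082123}{172605240}$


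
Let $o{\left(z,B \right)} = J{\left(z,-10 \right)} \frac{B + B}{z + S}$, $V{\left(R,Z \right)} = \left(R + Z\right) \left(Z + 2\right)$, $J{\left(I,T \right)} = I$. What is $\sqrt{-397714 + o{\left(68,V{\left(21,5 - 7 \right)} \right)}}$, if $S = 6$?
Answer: $i \sqrt{397714} \approx 630.65 i$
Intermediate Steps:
$V{\left(R,Z \right)} = \left(2 + Z\right) \left(R + Z\right)$ ($V{\left(R,Z \right)} = \left(R + Z\right) \left(2 + Z\right) = \left(2 + Z\right) \left(R + Z\right)$)
$o{\left(z,B \right)} = \frac{2 B z}{6 + z}$ ($o{\left(z,B \right)} = z \frac{B + B}{z + 6} = z \frac{2 B}{6 + z} = \frac{2 B z}{6 + z}$)
$\sqrt{-397714 + o{\left(68,V{\left(21,5 - 7 \right)} \right)}} = \sqrt{-397714 + 2 \left(\left(5 - 7\right)^{2} + 2 \cdot 21 + 2 \left(5 - 7\right) + 21 \left(5 - 7\right)\right) 68 \frac{1}{6 + 68}} = \sqrt{-397714 + 2 \left(\left(-2\right)^{2} + 42 + 2 \left(-2\right) + 21 \left(-2\right)\right) 68 \cdot \frac{1}{74}} = \sqrt{-397714 + 2 \left(4 + 42 - 4 - 42\right) 68 \cdot \frac{1}{74}} = \sqrt{-397714 + 2 \cdot 0 \cdot 68 \cdot \frac{1}{74}} = \sqrt{-397714 + 0} = \sqrt{-397714} = i \sqrt{397714}$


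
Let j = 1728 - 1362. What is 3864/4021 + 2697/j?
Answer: 4086287/490562 ≈ 8.3298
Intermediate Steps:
j = 366
3864/4021 + 2697/j = 3864/4021 + 2697/366 = 3864*(1/4021) + 2697*(1/366) = 3864/4021 + 899/122 = 4086287/490562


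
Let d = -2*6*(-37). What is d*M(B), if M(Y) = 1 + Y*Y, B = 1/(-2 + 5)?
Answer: 1480/3 ≈ 493.33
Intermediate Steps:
B = 1/3 ≈ 0.33333
M(Y) = 1 + Y**2
d = 444 (d = -12*(-37) = 444)
d*M(B) = 444*(1 + (1/3)**2) = 444*(1 + 1/9) = 444*(10/9) = 1480/3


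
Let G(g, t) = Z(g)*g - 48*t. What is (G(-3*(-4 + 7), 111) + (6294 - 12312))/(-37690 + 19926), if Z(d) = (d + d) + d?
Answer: 11103/17764 ≈ 0.62503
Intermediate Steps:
Z(d) = 3*d (Z(d) = 2*d + d = 3*d)
G(g, t) = -48*t + 3*g² (G(g, t) = (3*g)*g - 48*t = 3*g² - 48*t = -48*t + 3*g²)
(G(-3*(-4 + 7), 111) + (6294 - 12312))/(-37690 + 19926) = ((-48*111 + 3*(-3*(-4 + 7))²) + (6294 - 12312))/(-37690 + 19926) = ((-5328 + 3*(-3*3)²) - 6018)/(-17764) = ((-5328 + 3*(-9)²) - 6018)*(-1/17764) = ((-5328 + 3*81) - 6018)*(-1/17764) = ((-5328 + 243) - 6018)*(-1/17764) = (-5085 - 6018)*(-1/17764) = -11103*(-1/17764) = 11103/17764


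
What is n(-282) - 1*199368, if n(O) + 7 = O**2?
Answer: -119851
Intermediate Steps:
n(O) = -7 + O**2
n(-282) - 1*199368 = (-7 + (-282)**2) - 1*199368 = (-7 + 79524) - 199368 = 79517 - 199368 = -119851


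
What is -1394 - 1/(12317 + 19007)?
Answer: -43665657/31324 ≈ -1394.0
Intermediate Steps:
-1394 - 1/(12317 + 19007) = -1394 - 1/31324 = -43665657/31324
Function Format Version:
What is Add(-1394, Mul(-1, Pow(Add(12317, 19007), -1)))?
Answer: Rational(-43665657, 31324) ≈ -1394.0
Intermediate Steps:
Add(-1394, Mul(-1, Pow(Add(12317, 19007), -1))) = Add(-1394, Mul(-1, Pow(31324, -1))) = Add(-1394, Mul(-1, Rational(1, 31324))) = Add(-1394, Rational(-1, 31324)) = Rational(-43665657, 31324)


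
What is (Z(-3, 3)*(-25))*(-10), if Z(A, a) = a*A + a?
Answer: -1500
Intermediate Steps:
Z(A, a) = a + A*a (Z(A, a) = A*a + a = a + A*a)
(Z(-3, 3)*(-25))*(-10) = ((3*(1 - 3))*(-25))*(-10) = ((3*(-2))*(-25))*(-10) = -6*(-25)*(-10) = 150*(-10) = -1500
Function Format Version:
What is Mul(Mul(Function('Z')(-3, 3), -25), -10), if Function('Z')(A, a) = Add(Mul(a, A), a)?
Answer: -1500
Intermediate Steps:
Function('Z')(A, a) = Add(a, Mul(A, a)) (Function('Z')(A, a) = Add(Mul(A, a), a) = Add(a, Mul(A, a)))
Mul(Mul(Function('Z')(-3, 3), -25), -10) = Mul(Mul(Mul(3, Add(1, -3)), -25), -10) = Mul(Mul(Mul(3, -2), -25), -10) = Mul(Mul(-6, -25), -10) = Mul(150, -10) = -1500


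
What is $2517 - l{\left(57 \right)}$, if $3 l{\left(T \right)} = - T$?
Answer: $2536$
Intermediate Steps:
$l{\left(T \right)} = - \frac{T}{3}$ ($l{\left(T \right)} = \frac{\left(-1\right) T}{3} = - \frac{T}{3}$)
$2517 - l{\left(57 \right)} = 2517 - \left(- \frac{1}{3}\right) 57 = 2517 - -19 = 2517 + 19 = 2536$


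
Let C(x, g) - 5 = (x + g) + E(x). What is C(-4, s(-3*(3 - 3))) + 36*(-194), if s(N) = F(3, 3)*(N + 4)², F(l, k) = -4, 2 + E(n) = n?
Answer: -7053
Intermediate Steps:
E(n) = -2 + n
s(N) = -4*(4 + N)² (s(N) = -4*(N + 4)² = -4*(4 + N)²)
C(x, g) = 3 + g + 2*x (C(x, g) = 5 + ((x + g) + (-2 + x)) = 5 + ((g + x) + (-2 + x)) = 5 + (-2 + g + 2*x) = 3 + g + 2*x)
C(-4, s(-3*(3 - 3))) + 36*(-194) = (3 - 4*(4 - 3*(3 - 3))² + 2*(-4)) + 36*(-194) = (3 - 4*(4 - 3*0)² - 8) - 6984 = (3 - 4*(4 + 0)² - 8) - 6984 = (3 - 4*4² - 8) - 6984 = (3 - 4*16 - 8) - 6984 = (3 - 64 - 8) - 6984 = -69 - 6984 = -7053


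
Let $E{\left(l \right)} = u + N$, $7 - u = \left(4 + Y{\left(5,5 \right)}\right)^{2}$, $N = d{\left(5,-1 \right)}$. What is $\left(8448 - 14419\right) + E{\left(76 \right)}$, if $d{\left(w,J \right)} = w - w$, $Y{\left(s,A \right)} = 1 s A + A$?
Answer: $-7120$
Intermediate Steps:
$Y{\left(s,A \right)} = A + A s$ ($Y{\left(s,A \right)} = s A + A = A s + A = A + A s$)
$d{\left(w,J \right)} = 0$
$N = 0$
$u = -1149$ ($u = 7 - \left(4 + 5 \left(1 + 5\right)\right)^{2} = 7 - \left(4 + 5 \cdot 6\right)^{2} = 7 - \left(4 + 30\right)^{2} = 7 - 34^{2} = 7 - 1156 = -1149$)
$E{\left(l \right)} = -1149$ ($E{\left(l \right)} = -1149 + 0 = -1149$)
$\left(8448 - 14419\right) + E{\left(76 \right)} = \left(8448 - 14419\right) - 1149 = -5971 - 1149 = -7120$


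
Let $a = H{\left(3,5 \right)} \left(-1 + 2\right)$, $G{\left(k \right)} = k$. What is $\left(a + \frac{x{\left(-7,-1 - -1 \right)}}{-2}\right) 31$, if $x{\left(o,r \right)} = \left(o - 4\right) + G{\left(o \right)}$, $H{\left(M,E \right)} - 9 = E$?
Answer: $713$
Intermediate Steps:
$H{\left(M,E \right)} = 9 + E$
$a = 14$ ($a = \left(9 + 5\right) \left(-1 + 2\right) = 14 \cdot 1 = 14$)
$x{\left(o,r \right)} = -4 + 2 o$ ($x{\left(o,r \right)} = \left(o - 4\right) + o = \left(-4 + o\right) + o = -4 + 2 o$)
$\left(a + \frac{x{\left(-7,-1 - -1 \right)}}{-2}\right) 31 = \left(14 + \frac{-4 + 2 \left(-7\right)}{-2}\right) 31 = \left(14 + \left(-4 - 14\right) \left(- \frac{1}{2}\right)\right) 31 = \left(14 - -9\right) 31 = \left(14 + 9\right) 31 = 23 \cdot 31 = 713$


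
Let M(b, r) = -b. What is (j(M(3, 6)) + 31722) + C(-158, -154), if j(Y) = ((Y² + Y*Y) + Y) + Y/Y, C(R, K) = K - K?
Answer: 31738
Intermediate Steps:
C(R, K) = 0
j(Y) = 1 + Y + 2*Y² (j(Y) = ((Y² + Y²) + Y) + 1 = (2*Y² + Y) + 1 = (Y + 2*Y²) + 1 = 1 + Y + 2*Y²)
(j(M(3, 6)) + 31722) + C(-158, -154) = ((1 - 1*3 + 2*(-1*3)²) + 31722) + 0 = ((1 - 3 + 2*(-3)²) + 31722) + 0 = ((1 - 3 + 2*9) + 31722) + 0 = ((1 - 3 + 18) + 31722) + 0 = (16 + 31722) + 0 = 31738 + 0 = 31738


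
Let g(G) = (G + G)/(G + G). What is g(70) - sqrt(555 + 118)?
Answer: 1 - sqrt(673) ≈ -24.942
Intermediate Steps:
g(G) = 1 (g(G) = (2*G)/((2*G)) = (2*G)*(1/(2*G)) = 1)
g(70) - sqrt(555 + 118) = 1 - sqrt(555 + 118) = 1 - sqrt(673)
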